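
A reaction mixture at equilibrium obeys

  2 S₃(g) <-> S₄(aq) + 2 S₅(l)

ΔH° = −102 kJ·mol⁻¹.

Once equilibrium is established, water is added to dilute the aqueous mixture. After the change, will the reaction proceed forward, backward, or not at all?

Dilution lowers every aqueous concentration by the same factor. Δn_aq = 1 − 0 = +1, so the system shifts toward the side with more dissolved moles — to the right.

right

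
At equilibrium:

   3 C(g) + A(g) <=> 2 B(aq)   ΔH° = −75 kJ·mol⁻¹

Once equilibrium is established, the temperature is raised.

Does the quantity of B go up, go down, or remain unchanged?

decreases

The forward reaction is exothermic. Raising T favours the endothermic direction — shift to the left.
The net shift is to the left. B is a product, so its amount decreases.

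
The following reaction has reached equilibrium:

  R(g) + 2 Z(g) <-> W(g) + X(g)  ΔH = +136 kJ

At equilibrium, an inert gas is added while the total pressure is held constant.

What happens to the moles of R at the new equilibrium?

increases

Adding inert gas at constant total pressure expands the volume and lowers every reacting partial pressure. With Δn_gas = 2 − 3 = -1, Q moves away from K toward the side with fewer gas moles, so the system shifts toward the side with more gas moles — to the left.
The net shift is to the left. R is a reactant, so its amount increases.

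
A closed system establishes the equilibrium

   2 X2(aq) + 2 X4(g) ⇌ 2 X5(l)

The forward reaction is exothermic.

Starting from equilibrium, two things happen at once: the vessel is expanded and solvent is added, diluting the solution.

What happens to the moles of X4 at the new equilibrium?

increases

Gas moles: reactants 2, products 0 (Δn_gas = -2). Expansion shifts the system toward the side with more moles of gas — to the left.
Dilution lowers every aqueous concentration by the same factor. Δn_aq = 0 − 2 = -2, so the system shifts toward the side with more dissolved moles — to the left.
The net shift is to the left. X4 is a reactant, so its amount increases.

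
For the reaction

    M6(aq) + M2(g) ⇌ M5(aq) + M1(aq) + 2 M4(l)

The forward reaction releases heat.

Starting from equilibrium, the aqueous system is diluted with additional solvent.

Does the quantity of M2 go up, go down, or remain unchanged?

Dilution lowers every aqueous concentration by the same factor. Δn_aq = 2 − 1 = +1, so the system shifts toward the side with more dissolved moles — to the right.
The net shift is to the right. M2 is a reactant, so its amount decreases.

decreases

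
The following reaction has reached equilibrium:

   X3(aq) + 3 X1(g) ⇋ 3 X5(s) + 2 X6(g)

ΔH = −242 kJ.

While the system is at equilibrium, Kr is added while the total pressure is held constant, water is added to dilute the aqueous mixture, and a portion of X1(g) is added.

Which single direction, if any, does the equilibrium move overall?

cannot be determined

Adding inert gas at constant total pressure expands the volume and lowers every reacting partial pressure. With Δn_gas = 2 − 3 = -1, Q moves away from K toward the side with fewer gas moles, so the system shifts toward the side with more gas moles — to the left.
Dilution lowers every aqueous concentration by the same factor. Δn_aq = 0 − 1 = -1, so the system shifts toward the side with more dissolved moles — to the left.
Adding X1 (g), a reactant, drives the reaction to the right.
The individual effects push in opposite directions; without quantitative information the net direction cannot be determined.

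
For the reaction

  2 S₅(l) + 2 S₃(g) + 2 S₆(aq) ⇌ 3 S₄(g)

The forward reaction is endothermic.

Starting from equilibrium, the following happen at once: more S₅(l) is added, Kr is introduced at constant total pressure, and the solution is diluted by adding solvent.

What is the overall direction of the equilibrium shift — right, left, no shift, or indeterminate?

cannot be determined

S₅ is a pure liquid; its activity is 1 regardless of amount, so Q is unaffected — no shift from this change.
Adding inert gas at constant total pressure expands the volume and lowers every reacting partial pressure. With Δn_gas = 3 − 2 = +1, Q moves away from K toward the side with fewer gas moles, so the system shifts toward the side with more gas moles — to the right.
Dilution lowers every aqueous concentration by the same factor. Δn_aq = 0 − 2 = -2, so the system shifts toward the side with more dissolved moles — to the left.
The individual effects push in opposite directions; without quantitative information the net direction cannot be determined.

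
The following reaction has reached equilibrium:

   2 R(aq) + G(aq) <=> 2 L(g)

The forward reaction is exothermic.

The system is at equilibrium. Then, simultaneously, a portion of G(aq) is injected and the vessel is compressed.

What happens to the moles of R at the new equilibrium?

cannot be determined

Adding G (aq), a reactant, drives the reaction to the right.
Gas moles: reactants 0, products 2 (Δn_gas = +2). Compression shifts the system toward the side with fewer moles of gas — to the left.
The two effects oppose each other, so the net shift — and hence the change in R — cannot be determined from the given information.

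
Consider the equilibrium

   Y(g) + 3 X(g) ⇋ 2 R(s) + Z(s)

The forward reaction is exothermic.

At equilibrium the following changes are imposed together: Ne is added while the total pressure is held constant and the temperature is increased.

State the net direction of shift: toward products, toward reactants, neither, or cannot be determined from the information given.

Adding inert gas at constant total pressure expands the volume and lowers every reacting partial pressure. With Δn_gas = 0 − 4 = -4, Q moves away from K toward the side with fewer gas moles, so the system shifts toward the side with more gas moles — to the left.
The forward reaction is exothermic. Raising T favours the endothermic direction — shift to the left.
All effects act in the same direction — net shift to the left.

left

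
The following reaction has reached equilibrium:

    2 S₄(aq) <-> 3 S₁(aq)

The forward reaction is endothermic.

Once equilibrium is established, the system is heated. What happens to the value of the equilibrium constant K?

K depends on temperature via the van 't Hoff relation. The forward reaction is endothermic, so raising T increases K.

increases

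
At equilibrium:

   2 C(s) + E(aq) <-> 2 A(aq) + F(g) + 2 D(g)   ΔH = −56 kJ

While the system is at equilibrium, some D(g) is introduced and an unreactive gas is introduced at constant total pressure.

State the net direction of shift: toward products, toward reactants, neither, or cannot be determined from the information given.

cannot be determined

Adding D (g), a product, drives the reaction to the left.
Adding inert gas at constant total pressure expands the volume and lowers every reacting partial pressure. With Δn_gas = 3 − 0 = +3, Q moves away from K toward the side with fewer gas moles, so the system shifts toward the side with more gas moles — to the right.
The individual effects push in opposite directions; without quantitative information the net direction cannot be determined.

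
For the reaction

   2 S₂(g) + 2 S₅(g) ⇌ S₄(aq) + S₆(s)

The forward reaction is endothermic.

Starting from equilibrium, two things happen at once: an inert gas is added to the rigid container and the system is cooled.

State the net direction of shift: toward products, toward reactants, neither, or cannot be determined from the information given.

left

At constant volume, adding an inert gas leaves every reacting species' partial pressure unchanged, so Q is unchanged — no shift from this change.
The forward reaction is endothermic. Lowering T favours the exothermic direction — shift to the left.
Only the nonzero effect(s) matter; the net shift is to the left.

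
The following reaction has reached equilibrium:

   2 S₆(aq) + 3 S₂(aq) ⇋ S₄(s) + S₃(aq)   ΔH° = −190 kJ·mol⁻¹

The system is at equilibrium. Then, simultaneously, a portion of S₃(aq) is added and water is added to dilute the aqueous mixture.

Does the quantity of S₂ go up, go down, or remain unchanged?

increases

Adding S₃ (aq), a product, drives the reaction to the left.
Dilution lowers every aqueous concentration by the same factor. Δn_aq = 1 − 5 = -4, so the system shifts toward the side with more dissolved moles — to the left.
The net shift is to the left. S₂ is a reactant, so its amount increases.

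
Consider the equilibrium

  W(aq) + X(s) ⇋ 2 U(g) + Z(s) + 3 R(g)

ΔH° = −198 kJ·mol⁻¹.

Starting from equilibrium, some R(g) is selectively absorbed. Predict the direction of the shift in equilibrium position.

Removing R (g), a product, drives the reaction to the right.

right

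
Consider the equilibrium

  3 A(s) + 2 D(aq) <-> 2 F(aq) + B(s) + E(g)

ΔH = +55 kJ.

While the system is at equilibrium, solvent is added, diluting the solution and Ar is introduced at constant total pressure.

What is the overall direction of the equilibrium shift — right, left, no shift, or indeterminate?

Dilution scales every aqueous concentration by the same factor. Δn_aq = 2 − 2 = 0, so Q is unchanged — no shift.
Adding inert gas at constant total pressure expands the volume and lowers every reacting partial pressure. With Δn_gas = 1 − 0 = +1, Q moves away from K toward the side with fewer gas moles, so the system shifts toward the side with more gas moles — to the right.
Only the nonzero effect(s) matter; the net shift is to the right.

right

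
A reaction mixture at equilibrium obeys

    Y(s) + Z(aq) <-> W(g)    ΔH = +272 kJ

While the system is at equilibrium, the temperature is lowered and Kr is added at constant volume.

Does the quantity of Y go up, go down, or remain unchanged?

increases

The forward reaction is endothermic. Lowering T favours the exothermic direction — shift to the left.
At constant volume, adding an inert gas leaves every reacting species' partial pressure unchanged, so Q is unchanged — no shift from this change.
The net shift is to the left. Y is a reactant, so its amount increases.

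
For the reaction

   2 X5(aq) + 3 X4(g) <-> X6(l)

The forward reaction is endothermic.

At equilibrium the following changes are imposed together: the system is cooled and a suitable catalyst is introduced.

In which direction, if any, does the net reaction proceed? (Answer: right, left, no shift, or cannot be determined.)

The forward reaction is endothermic. Lowering T favours the exothermic direction — shift to the left.
A catalyst speeds both forward and reverse rates equally; it changes neither Q nor K — no shift from this change.
Only the nonzero effect(s) matter; the net shift is to the left.

left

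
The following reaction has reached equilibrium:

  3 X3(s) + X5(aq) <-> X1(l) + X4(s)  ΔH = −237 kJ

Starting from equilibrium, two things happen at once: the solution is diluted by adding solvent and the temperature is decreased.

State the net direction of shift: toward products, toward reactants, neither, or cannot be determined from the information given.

cannot be determined

Dilution lowers every aqueous concentration by the same factor. Δn_aq = 0 − 1 = -1, so the system shifts toward the side with more dissolved moles — to the left.
The forward reaction is exothermic. Lowering T favours the exothermic direction — shift to the right.
The individual effects push in opposite directions; without quantitative information the net direction cannot be determined.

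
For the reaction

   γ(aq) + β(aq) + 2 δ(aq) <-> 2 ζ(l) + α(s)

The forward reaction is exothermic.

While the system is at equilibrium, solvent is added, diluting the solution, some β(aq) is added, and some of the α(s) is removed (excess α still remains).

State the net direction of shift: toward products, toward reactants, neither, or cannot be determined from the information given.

cannot be determined

Dilution lowers every aqueous concentration by the same factor. Δn_aq = 0 − 4 = -4, so the system shifts toward the side with more dissolved moles — to the left.
Adding β (aq), a reactant, drives the reaction to the right.
α is a pure solid; its activity is 1 regardless of amount, so Q is unaffected — no shift from this change.
The individual effects push in opposite directions; without quantitative information the net direction cannot be determined.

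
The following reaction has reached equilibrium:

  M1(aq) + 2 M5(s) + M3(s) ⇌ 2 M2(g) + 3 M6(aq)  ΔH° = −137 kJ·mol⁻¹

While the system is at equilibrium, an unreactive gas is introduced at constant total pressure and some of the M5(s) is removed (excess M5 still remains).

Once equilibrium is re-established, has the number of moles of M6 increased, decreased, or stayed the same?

increases

Adding inert gas at constant total pressure expands the volume and lowers every reacting partial pressure. With Δn_gas = 2 − 0 = +2, Q moves away from K toward the side with fewer gas moles, so the system shifts toward the side with more gas moles — to the right.
M5 is a pure solid; its activity is 1 regardless of amount, so Q is unaffected — no shift from this change.
The net shift is to the right. M6 is a product, so its amount increases.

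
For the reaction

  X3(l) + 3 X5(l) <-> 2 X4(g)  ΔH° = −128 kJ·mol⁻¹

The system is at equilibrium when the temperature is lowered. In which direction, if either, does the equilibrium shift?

right

The forward reaction is exothermic. Lowering T favours the exothermic direction — shift to the right.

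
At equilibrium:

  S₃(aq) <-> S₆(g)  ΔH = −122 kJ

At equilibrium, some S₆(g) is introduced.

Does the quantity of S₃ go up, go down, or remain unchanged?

Adding S₆ (g), a product, drives the reaction to the left.
The net shift is to the left. S₃ is a reactant, so its amount increases.

increases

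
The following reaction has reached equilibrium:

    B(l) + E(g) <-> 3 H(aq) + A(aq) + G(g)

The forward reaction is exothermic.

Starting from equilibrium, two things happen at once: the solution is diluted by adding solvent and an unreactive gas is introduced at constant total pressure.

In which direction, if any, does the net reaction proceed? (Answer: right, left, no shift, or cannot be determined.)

right

Dilution lowers every aqueous concentration by the same factor. Δn_aq = 4 − 0 = +4, so the system shifts toward the side with more dissolved moles — to the right.
Adding inert gas at constant total pressure expands the volume, scaling every reacting partial pressure by the same factor. Δn_gas = 1 − 1 = 0, so Q is unchanged — no shift.
Only the nonzero effect(s) matter; the net shift is to the right.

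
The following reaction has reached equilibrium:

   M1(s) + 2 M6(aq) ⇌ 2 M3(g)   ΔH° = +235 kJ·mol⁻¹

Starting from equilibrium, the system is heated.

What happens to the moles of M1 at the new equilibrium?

decreases

The forward reaction is endothermic. Raising T favours the endothermic direction — shift to the right.
The net shift is to the right. M1 is a reactant, so its amount decreases.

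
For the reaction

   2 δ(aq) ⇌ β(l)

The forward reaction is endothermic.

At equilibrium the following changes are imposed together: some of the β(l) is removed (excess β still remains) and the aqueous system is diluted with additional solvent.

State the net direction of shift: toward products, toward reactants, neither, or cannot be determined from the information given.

left

β is a pure liquid; its activity is 1 regardless of amount, so Q is unaffected — no shift from this change.
Dilution lowers every aqueous concentration by the same factor. Δn_aq = 0 − 2 = -2, so the system shifts toward the side with more dissolved moles — to the left.
Only the nonzero effect(s) matter; the net shift is to the left.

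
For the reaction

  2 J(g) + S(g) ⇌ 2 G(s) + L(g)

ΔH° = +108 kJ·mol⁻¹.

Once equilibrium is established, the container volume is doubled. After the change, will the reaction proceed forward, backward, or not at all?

left

Gas moles: reactants 3, products 1 (Δn_gas = -2). Expansion shifts the system toward the side with more moles of gas — to the left.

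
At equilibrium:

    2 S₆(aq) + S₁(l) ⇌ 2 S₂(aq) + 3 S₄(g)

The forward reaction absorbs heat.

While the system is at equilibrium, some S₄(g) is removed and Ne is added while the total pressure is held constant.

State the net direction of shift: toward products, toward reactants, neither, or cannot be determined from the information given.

Removing S₄ (g), a product, drives the reaction to the right.
Adding inert gas at constant total pressure expands the volume and lowers every reacting partial pressure. With Δn_gas = 3 − 0 = +3, Q moves away from K toward the side with fewer gas moles, so the system shifts toward the side with more gas moles — to the right.
All effects act in the same direction — net shift to the right.

right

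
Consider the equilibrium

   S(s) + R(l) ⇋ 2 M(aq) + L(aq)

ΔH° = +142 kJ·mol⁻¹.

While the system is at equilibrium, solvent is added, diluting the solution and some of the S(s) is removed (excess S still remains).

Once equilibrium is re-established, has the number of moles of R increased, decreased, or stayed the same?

Dilution lowers every aqueous concentration by the same factor. Δn_aq = 3 − 0 = +3, so the system shifts toward the side with more dissolved moles — to the right.
S is a pure solid; its activity is 1 regardless of amount, so Q is unaffected — no shift from this change.
The net shift is to the right. R is a reactant, so its amount decreases.

decreases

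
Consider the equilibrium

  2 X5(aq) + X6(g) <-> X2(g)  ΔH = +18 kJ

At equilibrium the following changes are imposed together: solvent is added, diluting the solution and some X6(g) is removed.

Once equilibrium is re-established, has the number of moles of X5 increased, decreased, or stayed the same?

Dilution lowers every aqueous concentration by the same factor. Δn_aq = 0 − 2 = -2, so the system shifts toward the side with more dissolved moles — to the left.
Removing X6 (g), a reactant, drives the reaction to the left.
The net shift is to the left. X5 is a reactant, so its amount increases.

increases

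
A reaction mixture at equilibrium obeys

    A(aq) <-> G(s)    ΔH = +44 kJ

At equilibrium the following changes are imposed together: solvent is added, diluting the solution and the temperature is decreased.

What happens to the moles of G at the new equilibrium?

Dilution lowers every aqueous concentration by the same factor. Δn_aq = 0 − 1 = -1, so the system shifts toward the side with more dissolved moles — to the left.
The forward reaction is endothermic. Lowering T favours the exothermic direction — shift to the left.
The net shift is to the left. G is a product, so its amount decreases.

decreases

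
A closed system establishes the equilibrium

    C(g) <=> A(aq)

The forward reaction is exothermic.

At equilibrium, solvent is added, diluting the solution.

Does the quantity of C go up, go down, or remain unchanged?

Dilution lowers every aqueous concentration by the same factor. Δn_aq = 1 − 0 = +1, so the system shifts toward the side with more dissolved moles — to the right.
The net shift is to the right. C is a reactant, so its amount decreases.

decreases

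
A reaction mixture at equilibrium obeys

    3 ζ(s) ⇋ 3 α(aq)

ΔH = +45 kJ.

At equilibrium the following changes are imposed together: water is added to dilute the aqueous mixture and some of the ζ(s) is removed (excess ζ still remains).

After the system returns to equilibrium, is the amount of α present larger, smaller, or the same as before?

Dilution lowers every aqueous concentration by the same factor. Δn_aq = 3 − 0 = +3, so the system shifts toward the side with more dissolved moles — to the right.
ζ is a pure solid; its activity is 1 regardless of amount, so Q is unaffected — no shift from this change.
The net shift is to the right. α is a product, so its amount increases.

increases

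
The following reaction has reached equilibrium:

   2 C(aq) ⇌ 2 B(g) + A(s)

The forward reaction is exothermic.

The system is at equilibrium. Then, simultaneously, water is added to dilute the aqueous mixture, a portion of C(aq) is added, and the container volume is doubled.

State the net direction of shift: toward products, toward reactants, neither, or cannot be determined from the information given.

cannot be determined

Dilution lowers every aqueous concentration by the same factor. Δn_aq = 0 − 2 = -2, so the system shifts toward the side with more dissolved moles — to the left.
Adding C (aq), a reactant, drives the reaction to the right.
Gas moles: reactants 0, products 2 (Δn_gas = +2). Expansion shifts the system toward the side with more moles of gas — to the right.
The individual effects push in opposite directions; without quantitative information the net direction cannot be determined.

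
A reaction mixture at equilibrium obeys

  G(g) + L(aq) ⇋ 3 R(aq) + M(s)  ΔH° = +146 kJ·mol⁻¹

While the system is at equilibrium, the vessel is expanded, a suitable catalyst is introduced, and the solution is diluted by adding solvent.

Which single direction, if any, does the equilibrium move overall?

Gas moles: reactants 1, products 0 (Δn_gas = -1). Expansion shifts the system toward the side with more moles of gas — to the left.
A catalyst speeds both forward and reverse rates equally; it changes neither Q nor K — no shift from this change.
Dilution lowers every aqueous concentration by the same factor. Δn_aq = 3 − 1 = +2, so the system shifts toward the side with more dissolved moles — to the right.
The individual effects push in opposite directions; without quantitative information the net direction cannot be determined.

cannot be determined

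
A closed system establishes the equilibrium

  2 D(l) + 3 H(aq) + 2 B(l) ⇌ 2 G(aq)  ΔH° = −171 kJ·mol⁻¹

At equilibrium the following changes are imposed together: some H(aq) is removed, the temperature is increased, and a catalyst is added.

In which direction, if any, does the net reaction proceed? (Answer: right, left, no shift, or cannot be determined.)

left

Removing H (aq), a reactant, drives the reaction to the left.
The forward reaction is exothermic. Raising T favours the endothermic direction — shift to the left.
A catalyst speeds both forward and reverse rates equally; it changes neither Q nor K — no shift from this change.
Only the nonzero effect(s) matter; the net shift is to the left.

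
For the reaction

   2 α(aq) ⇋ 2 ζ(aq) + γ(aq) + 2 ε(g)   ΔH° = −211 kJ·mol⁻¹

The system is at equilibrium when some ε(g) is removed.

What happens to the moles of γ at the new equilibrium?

increases

Removing ε (g), a product, drives the reaction to the right.
The net shift is to the right. γ is a product, so its amount increases.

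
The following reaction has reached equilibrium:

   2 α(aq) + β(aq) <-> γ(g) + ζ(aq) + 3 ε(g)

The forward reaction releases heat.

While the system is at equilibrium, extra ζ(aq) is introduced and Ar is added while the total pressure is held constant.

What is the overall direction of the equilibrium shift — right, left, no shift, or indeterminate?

Adding ζ (aq), a product, drives the reaction to the left.
Adding inert gas at constant total pressure expands the volume and lowers every reacting partial pressure. With Δn_gas = 4 − 0 = +4, Q moves away from K toward the side with fewer gas moles, so the system shifts toward the side with more gas moles — to the right.
The individual effects push in opposite directions; without quantitative information the net direction cannot be determined.

cannot be determined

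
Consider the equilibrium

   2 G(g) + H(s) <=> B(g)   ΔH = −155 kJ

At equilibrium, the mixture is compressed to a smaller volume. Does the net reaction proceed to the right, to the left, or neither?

right

Gas moles: reactants 2, products 1 (Δn_gas = -1). Compression shifts the system toward the side with fewer moles of gas — to the right.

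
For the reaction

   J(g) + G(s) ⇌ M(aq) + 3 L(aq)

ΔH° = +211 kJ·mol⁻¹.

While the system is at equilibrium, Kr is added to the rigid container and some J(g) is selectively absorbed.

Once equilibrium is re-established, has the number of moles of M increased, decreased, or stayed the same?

At constant volume, adding an inert gas leaves every reacting species' partial pressure unchanged, so Q is unchanged — no shift from this change.
Removing J (g), a reactant, drives the reaction to the left.
The net shift is to the left. M is a product, so its amount decreases.

decreases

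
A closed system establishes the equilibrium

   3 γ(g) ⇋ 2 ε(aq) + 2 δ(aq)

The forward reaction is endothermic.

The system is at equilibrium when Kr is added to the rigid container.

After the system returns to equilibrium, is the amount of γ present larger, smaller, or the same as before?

unchanged

At constant volume, adding an inert gas leaves every reacting species' partial pressure unchanged, so Q is unchanged — no shift from this change.
No net shift occurs, so the amount of γ is unchanged.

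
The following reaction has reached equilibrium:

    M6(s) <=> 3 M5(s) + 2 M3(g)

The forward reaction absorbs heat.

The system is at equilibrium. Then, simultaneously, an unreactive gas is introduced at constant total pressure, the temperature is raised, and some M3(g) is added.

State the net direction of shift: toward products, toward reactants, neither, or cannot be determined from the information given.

Adding inert gas at constant total pressure expands the volume and lowers every reacting partial pressure. With Δn_gas = 2 − 0 = +2, Q moves away from K toward the side with fewer gas moles, so the system shifts toward the side with more gas moles — to the right.
The forward reaction is endothermic. Raising T favours the endothermic direction — shift to the right.
Adding M3 (g), a product, drives the reaction to the left.
The individual effects push in opposite directions; without quantitative information the net direction cannot be determined.

cannot be determined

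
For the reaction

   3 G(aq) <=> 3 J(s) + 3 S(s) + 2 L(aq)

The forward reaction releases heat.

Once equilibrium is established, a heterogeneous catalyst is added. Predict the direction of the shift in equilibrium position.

A catalyst speeds both forward and reverse rates equally; it changes neither Q nor K — no shift from this change.

no shift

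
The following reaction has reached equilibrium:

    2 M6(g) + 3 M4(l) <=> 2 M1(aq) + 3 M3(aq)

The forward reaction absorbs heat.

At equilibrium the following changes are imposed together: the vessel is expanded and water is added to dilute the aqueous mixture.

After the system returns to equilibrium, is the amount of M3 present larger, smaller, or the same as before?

cannot be determined

Gas moles: reactants 2, products 0 (Δn_gas = -2). Expansion shifts the system toward the side with more moles of gas — to the left.
Dilution lowers every aqueous concentration by the same factor. Δn_aq = 5 − 0 = +5, so the system shifts toward the side with more dissolved moles — to the right.
The two effects oppose each other, so the net shift — and hence the change in M3 — cannot be determined from the given information.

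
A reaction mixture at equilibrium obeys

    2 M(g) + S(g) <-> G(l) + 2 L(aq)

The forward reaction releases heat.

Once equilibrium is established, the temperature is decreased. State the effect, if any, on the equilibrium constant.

increases

K depends on temperature via the van 't Hoff relation. The forward reaction is exothermic, so lowering T increases K.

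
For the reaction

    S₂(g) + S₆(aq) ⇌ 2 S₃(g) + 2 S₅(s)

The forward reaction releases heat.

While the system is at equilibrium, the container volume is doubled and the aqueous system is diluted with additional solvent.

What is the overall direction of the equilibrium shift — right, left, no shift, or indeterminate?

cannot be determined

Gas moles: reactants 1, products 2 (Δn_gas = +1). Expansion shifts the system toward the side with more moles of gas — to the right.
Dilution lowers every aqueous concentration by the same factor. Δn_aq = 0 − 1 = -1, so the system shifts toward the side with more dissolved moles — to the left.
The individual effects push in opposite directions; without quantitative information the net direction cannot be determined.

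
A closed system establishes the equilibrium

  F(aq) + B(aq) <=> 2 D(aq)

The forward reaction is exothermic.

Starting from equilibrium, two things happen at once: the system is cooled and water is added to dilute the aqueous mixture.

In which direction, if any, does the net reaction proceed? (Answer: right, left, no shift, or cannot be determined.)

right

The forward reaction is exothermic. Lowering T favours the exothermic direction — shift to the right.
Dilution scales every aqueous concentration by the same factor. Δn_aq = 2 − 2 = 0, so Q is unchanged — no shift.
Only the nonzero effect(s) matter; the net shift is to the right.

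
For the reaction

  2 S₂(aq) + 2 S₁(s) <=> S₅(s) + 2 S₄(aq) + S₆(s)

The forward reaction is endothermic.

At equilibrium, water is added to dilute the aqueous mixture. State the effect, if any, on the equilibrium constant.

The equilibrium constant depends only on temperature. This perturbation changes neither the position of equilibrium nor K.

unchanged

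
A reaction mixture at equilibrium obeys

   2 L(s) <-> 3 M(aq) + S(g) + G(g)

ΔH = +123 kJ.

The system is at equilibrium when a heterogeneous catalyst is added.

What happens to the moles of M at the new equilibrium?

A catalyst speeds both forward and reverse rates equally; it changes neither Q nor K — no shift from this change.
No net shift occurs, so the amount of M is unchanged.

unchanged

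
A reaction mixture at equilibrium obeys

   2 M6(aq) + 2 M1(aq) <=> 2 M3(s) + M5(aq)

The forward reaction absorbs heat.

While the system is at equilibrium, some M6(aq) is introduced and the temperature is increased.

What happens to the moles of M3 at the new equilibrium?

increases

Adding M6 (aq), a reactant, drives the reaction to the right.
The forward reaction is endothermic. Raising T favours the endothermic direction — shift to the right.
The net shift is to the right. M3 is a product, so its amount increases.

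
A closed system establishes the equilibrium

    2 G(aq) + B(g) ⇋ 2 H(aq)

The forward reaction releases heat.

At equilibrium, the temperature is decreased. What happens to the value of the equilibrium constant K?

K depends on temperature via the van 't Hoff relation. The forward reaction is exothermic, so lowering T increases K.

increases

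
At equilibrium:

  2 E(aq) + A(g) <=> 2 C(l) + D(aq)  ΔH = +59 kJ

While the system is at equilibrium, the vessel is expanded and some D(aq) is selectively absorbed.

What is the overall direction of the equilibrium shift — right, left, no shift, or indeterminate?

Gas moles: reactants 1, products 0 (Δn_gas = -1). Expansion shifts the system toward the side with more moles of gas — to the left.
Removing D (aq), a product, drives the reaction to the right.
The individual effects push in opposite directions; without quantitative information the net direction cannot be determined.

cannot be determined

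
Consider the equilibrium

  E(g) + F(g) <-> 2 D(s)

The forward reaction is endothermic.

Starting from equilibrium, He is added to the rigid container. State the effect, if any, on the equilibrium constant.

The equilibrium constant depends only on temperature. This perturbation changes neither the position of equilibrium nor K.

unchanged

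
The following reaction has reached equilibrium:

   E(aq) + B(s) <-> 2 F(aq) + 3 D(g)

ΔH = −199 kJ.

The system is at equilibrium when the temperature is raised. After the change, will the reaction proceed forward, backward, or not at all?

left

The forward reaction is exothermic. Raising T favours the endothermic direction — shift to the left.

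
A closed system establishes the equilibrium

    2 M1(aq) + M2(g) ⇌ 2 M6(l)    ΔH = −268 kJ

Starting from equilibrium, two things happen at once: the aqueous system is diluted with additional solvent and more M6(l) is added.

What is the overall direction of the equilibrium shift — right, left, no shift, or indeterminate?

Dilution lowers every aqueous concentration by the same factor. Δn_aq = 0 − 2 = -2, so the system shifts toward the side with more dissolved moles — to the left.
M6 is a pure liquid; its activity is 1 regardless of amount, so Q is unaffected — no shift from this change.
Only the nonzero effect(s) matter; the net shift is to the left.

left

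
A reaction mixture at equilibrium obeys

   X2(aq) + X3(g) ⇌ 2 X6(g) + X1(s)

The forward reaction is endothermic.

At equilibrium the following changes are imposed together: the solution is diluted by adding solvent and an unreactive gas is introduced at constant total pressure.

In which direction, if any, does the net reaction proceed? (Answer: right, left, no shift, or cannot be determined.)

cannot be determined

Dilution lowers every aqueous concentration by the same factor. Δn_aq = 0 − 1 = -1, so the system shifts toward the side with more dissolved moles — to the left.
Adding inert gas at constant total pressure expands the volume and lowers every reacting partial pressure. With Δn_gas = 2 − 1 = +1, Q moves away from K toward the side with fewer gas moles, so the system shifts toward the side with more gas moles — to the right.
The individual effects push in opposite directions; without quantitative information the net direction cannot be determined.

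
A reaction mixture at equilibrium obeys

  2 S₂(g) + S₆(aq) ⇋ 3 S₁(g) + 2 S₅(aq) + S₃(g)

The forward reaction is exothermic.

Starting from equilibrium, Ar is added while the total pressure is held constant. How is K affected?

unchanged

The equilibrium constant depends only on temperature. This perturbation may move the position of equilibrium, but since T is unchanged, K itself is unchanged.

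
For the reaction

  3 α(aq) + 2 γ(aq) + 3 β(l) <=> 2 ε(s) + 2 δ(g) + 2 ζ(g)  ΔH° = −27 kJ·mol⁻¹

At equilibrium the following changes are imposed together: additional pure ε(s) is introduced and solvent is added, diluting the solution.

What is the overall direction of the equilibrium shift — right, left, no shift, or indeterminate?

left

ε is a pure solid; its activity is 1 regardless of amount, so Q is unaffected — no shift from this change.
Dilution lowers every aqueous concentration by the same factor. Δn_aq = 0 − 5 = -5, so the system shifts toward the side with more dissolved moles — to the left.
Only the nonzero effect(s) matter; the net shift is to the left.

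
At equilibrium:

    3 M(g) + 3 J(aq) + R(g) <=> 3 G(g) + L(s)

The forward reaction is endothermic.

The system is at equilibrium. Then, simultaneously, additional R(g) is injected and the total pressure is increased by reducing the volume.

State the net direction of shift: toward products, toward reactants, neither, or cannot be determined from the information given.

Adding R (g), a reactant, drives the reaction to the right.
Gas moles: reactants 4, products 3 (Δn_gas = -1). Compression shifts the system toward the side with fewer moles of gas — to the right.
All effects act in the same direction — net shift to the right.

right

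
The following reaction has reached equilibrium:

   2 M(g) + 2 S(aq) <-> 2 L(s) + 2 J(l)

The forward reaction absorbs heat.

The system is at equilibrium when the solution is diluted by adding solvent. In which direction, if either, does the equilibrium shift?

Dilution lowers every aqueous concentration by the same factor. Δn_aq = 0 − 2 = -2, so the system shifts toward the side with more dissolved moles — to the left.

left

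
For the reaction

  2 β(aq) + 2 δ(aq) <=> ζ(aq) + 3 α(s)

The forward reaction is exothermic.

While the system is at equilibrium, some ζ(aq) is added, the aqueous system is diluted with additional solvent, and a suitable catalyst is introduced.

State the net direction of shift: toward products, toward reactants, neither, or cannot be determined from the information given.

left

Adding ζ (aq), a product, drives the reaction to the left.
Dilution lowers every aqueous concentration by the same factor. Δn_aq = 1 − 4 = -3, so the system shifts toward the side with more dissolved moles — to the left.
A catalyst speeds both forward and reverse rates equally; it changes neither Q nor K — no shift from this change.
Only the nonzero effect(s) matter; the net shift is to the left.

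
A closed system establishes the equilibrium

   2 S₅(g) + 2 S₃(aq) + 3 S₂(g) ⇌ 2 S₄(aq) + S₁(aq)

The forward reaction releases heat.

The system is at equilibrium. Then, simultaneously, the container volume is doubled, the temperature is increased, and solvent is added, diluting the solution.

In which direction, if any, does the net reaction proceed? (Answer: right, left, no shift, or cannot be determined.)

Gas moles: reactants 5, products 0 (Δn_gas = -5). Expansion shifts the system toward the side with more moles of gas — to the left.
The forward reaction is exothermic. Raising T favours the endothermic direction — shift to the left.
Dilution lowers every aqueous concentration by the same factor. Δn_aq = 3 − 2 = +1, so the system shifts toward the side with more dissolved moles — to the right.
The individual effects push in opposite directions; without quantitative information the net direction cannot be determined.

cannot be determined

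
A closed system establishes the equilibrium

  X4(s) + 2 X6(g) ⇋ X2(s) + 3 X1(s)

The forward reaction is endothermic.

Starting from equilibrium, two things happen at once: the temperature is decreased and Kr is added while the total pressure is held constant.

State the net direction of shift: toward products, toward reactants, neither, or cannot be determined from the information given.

left

The forward reaction is endothermic. Lowering T favours the exothermic direction — shift to the left.
Adding inert gas at constant total pressure expands the volume and lowers every reacting partial pressure. With Δn_gas = 0 − 2 = -2, Q moves away from K toward the side with fewer gas moles, so the system shifts toward the side with more gas moles — to the left.
All effects act in the same direction — net shift to the left.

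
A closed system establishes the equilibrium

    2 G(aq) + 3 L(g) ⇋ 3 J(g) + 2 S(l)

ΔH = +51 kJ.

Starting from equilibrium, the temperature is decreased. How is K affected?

decreases

K depends on temperature via the van 't Hoff relation. The forward reaction is endothermic, so lowering T decreases K.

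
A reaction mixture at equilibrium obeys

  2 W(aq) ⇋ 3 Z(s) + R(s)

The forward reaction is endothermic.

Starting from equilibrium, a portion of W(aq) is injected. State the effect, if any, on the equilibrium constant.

The equilibrium constant depends only on temperature. This perturbation may move the position of equilibrium, but since T is unchanged, K itself is unchanged.

unchanged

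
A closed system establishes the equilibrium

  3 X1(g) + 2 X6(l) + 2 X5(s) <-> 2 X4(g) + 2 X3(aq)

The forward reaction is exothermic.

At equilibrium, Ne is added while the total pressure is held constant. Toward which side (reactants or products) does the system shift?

left

Adding inert gas at constant total pressure expands the volume and lowers every reacting partial pressure. With Δn_gas = 2 − 3 = -1, Q moves away from K toward the side with fewer gas moles, so the system shifts toward the side with more gas moles — to the left.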